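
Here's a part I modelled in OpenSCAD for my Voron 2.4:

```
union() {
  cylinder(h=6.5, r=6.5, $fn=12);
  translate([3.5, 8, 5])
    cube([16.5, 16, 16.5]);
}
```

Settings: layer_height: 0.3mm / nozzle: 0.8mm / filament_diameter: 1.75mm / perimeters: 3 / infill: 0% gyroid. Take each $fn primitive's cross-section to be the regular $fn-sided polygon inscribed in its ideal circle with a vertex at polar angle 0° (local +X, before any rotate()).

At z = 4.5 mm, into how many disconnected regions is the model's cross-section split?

1

At z = 4.5 mm: the r=6.5 cylinder contributes a regular 12-gon of circumradius 6.5; the cube at (3.5, 8) does not reach this height (z outside [5, 21.5]); Taking the union: only the r=6.5 cylinder is present, so the union is just that shape — 1 connected region. The result has 1 disconnected region.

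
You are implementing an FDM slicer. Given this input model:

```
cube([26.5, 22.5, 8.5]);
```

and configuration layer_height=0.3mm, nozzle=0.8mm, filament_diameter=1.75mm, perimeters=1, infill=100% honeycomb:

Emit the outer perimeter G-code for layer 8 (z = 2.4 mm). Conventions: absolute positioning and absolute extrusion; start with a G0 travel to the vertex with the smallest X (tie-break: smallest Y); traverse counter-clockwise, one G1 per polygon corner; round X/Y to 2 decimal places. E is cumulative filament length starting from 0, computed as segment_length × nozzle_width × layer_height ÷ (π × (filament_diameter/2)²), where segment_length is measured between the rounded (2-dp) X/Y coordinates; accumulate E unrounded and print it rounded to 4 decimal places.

G0 X0.00 Y0.00 Z2.40
G1 X26.50 Y0.00 E2.6442
G1 X26.50 Y22.50 E4.8892
G1 X0.00 Y22.50 E7.5334
G1 X0.00 Y0.00 E9.7785

At z = 2.4 mm: the 26.5×22.5 cube contributes its full rectangle. The outline is a single polygon with 4 vertices. Extrusion per mm of travel: 0.8 × 0.3 / (π × 0.875²) = 0.099780. Accumulating E over each segment gives final E = 9.7785.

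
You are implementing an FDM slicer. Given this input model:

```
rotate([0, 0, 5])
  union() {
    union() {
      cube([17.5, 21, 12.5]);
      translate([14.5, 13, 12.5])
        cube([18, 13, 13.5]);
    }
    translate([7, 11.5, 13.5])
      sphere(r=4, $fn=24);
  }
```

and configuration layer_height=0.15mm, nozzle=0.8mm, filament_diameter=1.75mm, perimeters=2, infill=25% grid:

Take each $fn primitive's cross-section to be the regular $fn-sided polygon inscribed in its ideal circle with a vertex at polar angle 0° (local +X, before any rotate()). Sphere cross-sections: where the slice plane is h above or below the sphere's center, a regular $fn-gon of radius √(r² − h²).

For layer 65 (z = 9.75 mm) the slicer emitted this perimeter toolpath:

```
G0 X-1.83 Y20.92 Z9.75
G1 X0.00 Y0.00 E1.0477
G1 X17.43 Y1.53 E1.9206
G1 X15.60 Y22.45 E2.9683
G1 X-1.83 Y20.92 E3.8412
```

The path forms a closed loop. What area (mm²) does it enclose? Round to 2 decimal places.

367.44 mm²

Apply the shoelace formula to the sequence of (X, Y) vertices; enclosed area = 367.44 mm².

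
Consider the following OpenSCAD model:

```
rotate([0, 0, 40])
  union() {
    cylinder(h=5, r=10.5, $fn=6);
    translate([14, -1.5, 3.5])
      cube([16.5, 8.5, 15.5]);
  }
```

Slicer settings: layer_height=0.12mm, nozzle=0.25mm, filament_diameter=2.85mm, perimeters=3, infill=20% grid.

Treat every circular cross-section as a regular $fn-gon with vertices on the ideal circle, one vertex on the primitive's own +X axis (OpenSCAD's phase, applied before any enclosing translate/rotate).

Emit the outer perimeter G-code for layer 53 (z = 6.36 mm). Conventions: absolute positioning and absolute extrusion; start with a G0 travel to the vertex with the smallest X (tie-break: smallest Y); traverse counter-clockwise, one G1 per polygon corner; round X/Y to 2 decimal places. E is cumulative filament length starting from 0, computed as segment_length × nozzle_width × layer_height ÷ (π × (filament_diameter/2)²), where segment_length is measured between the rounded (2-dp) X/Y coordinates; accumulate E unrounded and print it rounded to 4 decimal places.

G0 X6.23 Y14.36 Z6.36
G1 X11.69 Y7.85 E0.0400
G1 X24.33 Y18.46 E0.1176
G1 X18.86 Y24.97 E0.1575
G1 X6.23 Y14.36 E0.2351

At z = 6.36 mm: the cylinder is not intersected at this z (z outside [0, 5]); the cube at (14, -1.5) is present — its section is the full 16.5×8.5 rectangle; Merging all regions: only the 16.5×8.5 cube at (14, -1.5) is present, so the union is just that shape — 1 connected region; (rotated 40° about Z; rotation is an isometry so areas/perimeters/island counts are preserved). The outline is a single polygon with 4 vertices. Extrusion per mm of travel: 0.25 × 0.12 / (π × 1.425²) = 0.004703. Accumulating E over each segment gives final E = 0.2351.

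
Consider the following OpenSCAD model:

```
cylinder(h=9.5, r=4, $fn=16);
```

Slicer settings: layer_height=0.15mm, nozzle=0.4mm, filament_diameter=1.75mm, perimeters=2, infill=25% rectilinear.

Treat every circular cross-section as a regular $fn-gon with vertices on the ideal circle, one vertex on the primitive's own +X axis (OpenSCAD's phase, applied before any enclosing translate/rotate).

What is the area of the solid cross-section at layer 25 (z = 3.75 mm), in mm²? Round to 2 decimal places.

At z = 3.75 mm: the r=4 cylinder contributes a regular 16-gon of circumradius 4 (area = (16/2)·4.000²·sin(360°/16) = 48.98 mm²). Overall, the cross-section is a single solid region. Net area = 48.98 mm².

48.98 mm²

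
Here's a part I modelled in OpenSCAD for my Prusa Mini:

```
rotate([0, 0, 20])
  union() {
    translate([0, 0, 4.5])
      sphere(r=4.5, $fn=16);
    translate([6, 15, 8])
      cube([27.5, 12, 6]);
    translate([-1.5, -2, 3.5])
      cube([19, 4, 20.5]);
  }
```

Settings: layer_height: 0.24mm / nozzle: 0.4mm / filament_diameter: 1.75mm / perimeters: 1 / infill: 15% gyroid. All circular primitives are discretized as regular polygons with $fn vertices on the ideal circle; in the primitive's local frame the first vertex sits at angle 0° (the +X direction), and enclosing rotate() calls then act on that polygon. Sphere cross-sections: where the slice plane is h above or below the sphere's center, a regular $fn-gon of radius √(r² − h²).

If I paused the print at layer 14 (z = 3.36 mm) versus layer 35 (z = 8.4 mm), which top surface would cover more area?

Layer 14 (z = 3.36): the sphere: section is a regular 16-gon, circumradius = √(r²−h²) = √(4.5²−1.14²) = 4.353 (area = (16/2)·4.353²·sin(360°/16) = 58.02 mm²); the cube at (6, 15) is not intersected at this z (z outside [8, 14]); the cube at (-1.5, -2) is absent (z outside [3.5, 24]); Combining (union): only the r=4.5 sphere is present, so the union is just that shape — area = 58.02 mm²; (whole slice rotated 20° about Z — lengths, areas and connectivity unchanged). So its area = 58.02 mm². Layer 35 (z = 8.4): the r=4.5 sphere contributes a regular 16-gon of circumradius √(4.5²−3.9²) = 2.245 (area = (16/2)·2.245²·sin(360°/16) = 15.43 mm²); the cube at (6, 15) (footprint 27.5×12) is included at this height (area 330.00 mm²); the 19×4 cube at (-1.5, -2) contributes its full rectangle (area 76.00 mm²); Taking the union: the regions partially overlap — summed areas 421.43 mm² minus the doubly-counted overlap 13.24 mm² gives 408.18 mm² — area = 408.18 mm²; (rotated 20° about Z; rotation is an isometry so areas/perimeters/island counts are preserved). So its area = 408.18 mm². Layer 35 is larger (408.18 vs 58.02 mm²).

layer 35 (z = 8.4 mm)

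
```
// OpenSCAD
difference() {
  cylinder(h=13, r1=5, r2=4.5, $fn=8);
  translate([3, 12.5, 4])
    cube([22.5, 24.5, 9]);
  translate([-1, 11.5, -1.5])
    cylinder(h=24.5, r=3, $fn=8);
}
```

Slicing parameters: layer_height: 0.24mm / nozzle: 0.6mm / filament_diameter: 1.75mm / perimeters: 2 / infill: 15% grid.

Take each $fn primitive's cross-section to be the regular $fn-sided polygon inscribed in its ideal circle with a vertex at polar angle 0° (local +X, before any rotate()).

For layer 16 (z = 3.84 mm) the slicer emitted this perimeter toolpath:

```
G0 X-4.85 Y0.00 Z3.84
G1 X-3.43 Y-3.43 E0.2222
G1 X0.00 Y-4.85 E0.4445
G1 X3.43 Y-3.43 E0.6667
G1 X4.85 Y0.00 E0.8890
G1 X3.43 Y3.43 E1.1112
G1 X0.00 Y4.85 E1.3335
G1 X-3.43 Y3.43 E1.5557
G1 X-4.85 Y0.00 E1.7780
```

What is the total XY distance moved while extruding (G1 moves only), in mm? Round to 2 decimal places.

Sum the Euclidean lengths of each G1 segment: total = 29.70 mm.

29.70 mm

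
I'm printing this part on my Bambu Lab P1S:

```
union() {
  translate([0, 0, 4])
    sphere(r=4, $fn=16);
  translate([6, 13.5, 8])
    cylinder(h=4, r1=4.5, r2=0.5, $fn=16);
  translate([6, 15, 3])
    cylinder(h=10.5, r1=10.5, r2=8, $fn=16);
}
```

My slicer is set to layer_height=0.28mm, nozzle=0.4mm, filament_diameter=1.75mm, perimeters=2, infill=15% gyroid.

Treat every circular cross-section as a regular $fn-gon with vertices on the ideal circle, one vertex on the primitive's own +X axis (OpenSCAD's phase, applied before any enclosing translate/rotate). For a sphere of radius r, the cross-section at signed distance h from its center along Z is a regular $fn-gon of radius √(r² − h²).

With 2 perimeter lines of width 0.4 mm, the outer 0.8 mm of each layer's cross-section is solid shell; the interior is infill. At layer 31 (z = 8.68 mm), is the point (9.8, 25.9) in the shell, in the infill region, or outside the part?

At z = 8.68 mm: the sphere does not reach this height (|z−center|=4.680 > r=4); the cone at (6, 13.5) (r1=4.5→r2=0.5) has section circumradius 3.820 here — a regular 16-gon; the cone at (6, 15): at t=0.541 of its height the radius interpolates to r₁+(r₂−r₁)t = 9.148, giving a regular 16-gon of that circumradius; Combining (union): the cone at (6, 13.5) lies entirely inside the cone at (6, 15), so the union is just the cone at (6, 15) — 1 connected region. Overall, the cross-section is a single solid region. The nearest boundary edge runs (6.00, 24.15)→(9.50, 23.45); distance from the point to it = 2.46 mm. The point is not inside any of the regions above, so it lies outside the cross-section (2.46 mm from the nearest boundary).

outside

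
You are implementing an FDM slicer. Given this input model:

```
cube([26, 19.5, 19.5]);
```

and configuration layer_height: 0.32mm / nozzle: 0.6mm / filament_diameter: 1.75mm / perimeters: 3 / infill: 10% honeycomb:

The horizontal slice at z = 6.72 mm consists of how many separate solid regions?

At z = 6.72 mm: the cube (footprint 26×19.5) is included at this height. The result has 1 disconnected region.

1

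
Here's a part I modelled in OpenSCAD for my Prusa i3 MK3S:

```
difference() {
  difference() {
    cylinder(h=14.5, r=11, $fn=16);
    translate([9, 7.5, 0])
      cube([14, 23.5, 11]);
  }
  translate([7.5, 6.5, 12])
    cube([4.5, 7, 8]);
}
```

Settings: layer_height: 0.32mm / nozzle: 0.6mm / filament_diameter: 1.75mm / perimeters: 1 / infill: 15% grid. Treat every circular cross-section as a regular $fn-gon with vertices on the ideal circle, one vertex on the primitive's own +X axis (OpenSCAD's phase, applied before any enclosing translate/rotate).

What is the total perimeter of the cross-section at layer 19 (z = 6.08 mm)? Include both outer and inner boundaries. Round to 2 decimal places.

At z = 6.08 mm: the r=11 cylinder gives a regular 16-gon of circumradius 11 (constant along its height) (perimeter = 2·16·11.000·sin(180°/16) = 68.67 mm); the cube at (9, 7.5) (footprint 14×23.5) is included at this height (perimeter 75.00 mm); Taking the first minus the rest: starting from the r=11 cylinder, the 14×23.5 cube at (9, 7.5) misses the remaining region (no effect) — boundary = 68.67 mm; the cube at (7.5, 6.5) does not reach this height (z outside [12, 20]); After the difference (first − rest): none of the subtracted shapes is present at this height, so that combined region is unchanged — boundary = 68.67 mm. Overall, the cross-section is a single solid region. Total boundary length (outer) = 68.67 mm.

68.67 mm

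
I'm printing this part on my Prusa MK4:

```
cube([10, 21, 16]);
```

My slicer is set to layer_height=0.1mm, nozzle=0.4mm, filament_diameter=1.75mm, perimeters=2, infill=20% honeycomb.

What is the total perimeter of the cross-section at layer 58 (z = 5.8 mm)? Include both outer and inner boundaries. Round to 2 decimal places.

62.00 mm

At z = 5.8 mm: the cube is present — its section is the full 10×21 rectangle (perimeter 62.00 mm). Overall, the cross-section is a single solid region. Total boundary length (outer) = 62.00 mm.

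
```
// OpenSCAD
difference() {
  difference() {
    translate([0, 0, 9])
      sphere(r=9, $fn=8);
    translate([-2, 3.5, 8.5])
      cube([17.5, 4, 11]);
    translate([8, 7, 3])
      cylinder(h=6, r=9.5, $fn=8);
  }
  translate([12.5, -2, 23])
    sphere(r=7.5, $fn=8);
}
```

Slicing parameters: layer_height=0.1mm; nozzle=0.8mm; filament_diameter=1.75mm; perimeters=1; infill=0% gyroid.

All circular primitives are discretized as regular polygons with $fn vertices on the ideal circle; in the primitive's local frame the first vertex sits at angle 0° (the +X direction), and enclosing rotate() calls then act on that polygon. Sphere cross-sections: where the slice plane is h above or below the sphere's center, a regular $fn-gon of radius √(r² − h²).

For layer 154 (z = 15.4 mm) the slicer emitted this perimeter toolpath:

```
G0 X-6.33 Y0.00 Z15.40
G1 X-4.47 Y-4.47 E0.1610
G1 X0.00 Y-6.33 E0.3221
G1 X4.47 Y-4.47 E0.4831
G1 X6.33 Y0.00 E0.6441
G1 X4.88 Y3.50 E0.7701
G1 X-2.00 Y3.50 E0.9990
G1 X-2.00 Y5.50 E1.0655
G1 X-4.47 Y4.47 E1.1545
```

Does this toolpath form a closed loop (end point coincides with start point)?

no

Start point (G0): (-6.33, 0.00). End point (last G1): the path does not return to the start — open.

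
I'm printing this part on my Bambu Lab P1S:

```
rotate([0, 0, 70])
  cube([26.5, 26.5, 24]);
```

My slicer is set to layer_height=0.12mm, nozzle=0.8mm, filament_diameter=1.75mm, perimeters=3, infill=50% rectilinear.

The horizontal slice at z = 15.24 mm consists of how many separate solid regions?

At z = 15.24 mm: the cube (footprint 26.5×26.5) is included at this height; (whole slice rotated 70° about Z — lengths, areas and connectivity unchanged). The result has 1 disconnected region.

1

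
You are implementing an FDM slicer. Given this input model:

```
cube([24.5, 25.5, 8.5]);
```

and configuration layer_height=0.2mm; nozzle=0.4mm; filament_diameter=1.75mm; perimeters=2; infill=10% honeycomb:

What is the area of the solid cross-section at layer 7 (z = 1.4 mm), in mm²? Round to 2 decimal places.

624.75 mm²

At z = 1.4 mm: the cube is present — its section is the full 24.5×25.5 rectangle (area 624.75 mm²). Overall, the cross-section is a single solid region. Net area = 624.75 mm².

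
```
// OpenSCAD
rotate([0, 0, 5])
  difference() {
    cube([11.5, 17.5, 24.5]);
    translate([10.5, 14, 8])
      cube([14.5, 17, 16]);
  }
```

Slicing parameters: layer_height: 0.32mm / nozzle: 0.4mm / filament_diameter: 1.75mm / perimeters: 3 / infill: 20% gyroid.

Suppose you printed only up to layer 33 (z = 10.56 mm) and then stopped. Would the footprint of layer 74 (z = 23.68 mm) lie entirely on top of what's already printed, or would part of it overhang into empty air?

Compare the two slices. At z = 10.56: the cube (footprint 11.5×17.5) is included at this height (area 201.25 mm²); the 14.5×17 cube at (10.5, 14) contributes its full rectangle (area 246.50 mm²); After the difference (first − rest): starting from the 11.5×17.5 cube (201.25 mm²), the 14.5×17 cube at (10.5, 14) partially overlaps it — only the 3.50 mm² overlap (of its 246.50 mm²) is removed, clipping the outline — area = 197.75 mm²; (whole slice rotated 5° about Z — lengths, areas and connectivity unchanged). At z = 23.68: the cube (footprint 11.5×17.5) is included at this height (area 201.25 mm²); the cube at (10.5, 14) (footprint 14.5×17) is included at this height (area 246.50 mm²); Subtracting the remaining from the first: starting from the 11.5×17.5 cube (201.25 mm²), the 14.5×17 cube at (10.5, 14) partially overlaps it — only the 3.50 mm² overlap (of its 246.50 mm²) is removed, clipping the outline — area = 197.75 mm²; (whole slice rotated 5° about Z — lengths, areas and connectivity unchanged). Checking containment: the cross-section at z = 23.68 is a subset of the cross-section at z = 10.56.

entirely on top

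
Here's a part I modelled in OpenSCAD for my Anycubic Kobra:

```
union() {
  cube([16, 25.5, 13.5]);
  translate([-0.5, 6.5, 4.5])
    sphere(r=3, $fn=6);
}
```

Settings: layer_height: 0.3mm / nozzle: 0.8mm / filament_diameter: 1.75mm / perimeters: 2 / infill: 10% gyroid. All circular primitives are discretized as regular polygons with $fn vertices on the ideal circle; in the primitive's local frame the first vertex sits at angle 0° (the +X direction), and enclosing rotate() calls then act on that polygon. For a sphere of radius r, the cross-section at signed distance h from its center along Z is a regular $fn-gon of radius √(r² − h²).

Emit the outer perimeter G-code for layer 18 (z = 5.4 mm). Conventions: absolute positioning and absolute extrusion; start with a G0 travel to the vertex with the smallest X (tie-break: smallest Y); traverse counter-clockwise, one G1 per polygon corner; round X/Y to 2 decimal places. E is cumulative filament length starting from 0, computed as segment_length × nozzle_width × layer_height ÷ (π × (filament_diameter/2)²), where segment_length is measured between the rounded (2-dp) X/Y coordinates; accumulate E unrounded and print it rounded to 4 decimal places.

At z = 5.4 mm: the cube (footprint 16×25.5) is included at this height; the r=3 sphere at (-0.5, 6.5) slices to a regular 6-gon of circumradius 2.862 (√(r²−h²) with h=0.9 from center); Merging all regions: the regions partially overlap (shared area 8.16 mm²), so overlapping operands fuse into one piece — 1 connected region. The outline is a single polygon with 9 vertices. Extrusion per mm of travel: 0.8 × 0.3 / (π × 0.875²) = 0.099780. Accumulating E over each segment gives final E = 8.7433.

G0 X-3.36 Y6.50 Z5.40
G1 X-1.93 Y4.02 E0.2856
G1 X0.00 Y4.02 E0.4782
G1 X0.00 Y0.00 E0.8793
G1 X16.00 Y0.00 E2.4758
G1 X16.00 Y25.50 E5.0202
G1 X0.00 Y25.50 E6.6167
G1 X0.00 Y8.98 E8.2651
G1 X-1.93 Y8.98 E8.4577
G1 X-3.36 Y6.50 E8.7433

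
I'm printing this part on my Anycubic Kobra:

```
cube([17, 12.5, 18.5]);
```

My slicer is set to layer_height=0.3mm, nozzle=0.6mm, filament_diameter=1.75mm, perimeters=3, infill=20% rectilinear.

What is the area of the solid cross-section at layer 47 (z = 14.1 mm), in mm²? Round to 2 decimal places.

At z = 14.1 mm: the 17×12.5 cube contributes its full rectangle (area 212.50 mm²). Overall, the cross-section is a single solid region. Net area = 212.50 mm².

212.50 mm²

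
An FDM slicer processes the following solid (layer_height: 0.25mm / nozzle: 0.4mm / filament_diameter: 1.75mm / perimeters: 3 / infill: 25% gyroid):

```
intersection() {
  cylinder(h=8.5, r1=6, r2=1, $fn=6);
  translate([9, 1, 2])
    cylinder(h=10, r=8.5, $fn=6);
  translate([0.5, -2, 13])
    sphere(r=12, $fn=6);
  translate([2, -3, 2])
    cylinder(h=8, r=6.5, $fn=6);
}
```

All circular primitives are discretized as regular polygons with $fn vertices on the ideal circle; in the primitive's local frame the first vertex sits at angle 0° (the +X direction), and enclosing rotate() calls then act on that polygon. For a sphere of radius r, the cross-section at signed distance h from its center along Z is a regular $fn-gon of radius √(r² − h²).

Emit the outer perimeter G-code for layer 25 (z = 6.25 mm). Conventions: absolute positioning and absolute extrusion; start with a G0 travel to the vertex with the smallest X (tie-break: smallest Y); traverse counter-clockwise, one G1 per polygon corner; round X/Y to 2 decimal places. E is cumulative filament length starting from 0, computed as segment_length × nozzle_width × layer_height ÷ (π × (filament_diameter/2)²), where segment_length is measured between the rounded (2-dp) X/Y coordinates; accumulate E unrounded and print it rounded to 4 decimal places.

At z = 6.25 mm: the cone contributes a regular 6-gon of circumradius 2.324 (interpolated between r1=6 and r2=1 at t=0.735); the r=8.5 cylinder at (9, 1) gives a regular 6-gon of circumradius 8.5 (constant along its height); the r=12 sphere at (0.5, -2) contributes a regular 6-gon of circumradius √(12²−6.75²) = 9.922; the r=6.5 cylinder at (2, -3) gives a regular 6-gon of circumradius 6.5 (constant along its height); Keeping only the common overlap: the r=8.5 cylinder at (9, 1) partially overlaps the cone; clipping to the common part keeps 2.59 mm²; the running intersection lies inside the r=12 sphere at (0.5, -2), so it is kept whole; the running intersection lies inside the r=6.5 cylinder at (2, -3), so it is kept whole — 1 connected region. The outline is a single polygon with 5 vertices. Extrusion per mm of travel: 0.4 × 0.25 / (π × 0.875²) = 0.041575. Accumulating E over each segment gives final E = 0.2998.

G0 X0.50 Y1.00 Z6.25
G1 X1.70 Y-1.08 E0.0998
G1 X2.32 Y0.00 E0.1516
G1 X1.16 Y2.01 E0.2481
G1 X1.08 Y2.01 E0.2514
G1 X0.50 Y1.00 E0.2998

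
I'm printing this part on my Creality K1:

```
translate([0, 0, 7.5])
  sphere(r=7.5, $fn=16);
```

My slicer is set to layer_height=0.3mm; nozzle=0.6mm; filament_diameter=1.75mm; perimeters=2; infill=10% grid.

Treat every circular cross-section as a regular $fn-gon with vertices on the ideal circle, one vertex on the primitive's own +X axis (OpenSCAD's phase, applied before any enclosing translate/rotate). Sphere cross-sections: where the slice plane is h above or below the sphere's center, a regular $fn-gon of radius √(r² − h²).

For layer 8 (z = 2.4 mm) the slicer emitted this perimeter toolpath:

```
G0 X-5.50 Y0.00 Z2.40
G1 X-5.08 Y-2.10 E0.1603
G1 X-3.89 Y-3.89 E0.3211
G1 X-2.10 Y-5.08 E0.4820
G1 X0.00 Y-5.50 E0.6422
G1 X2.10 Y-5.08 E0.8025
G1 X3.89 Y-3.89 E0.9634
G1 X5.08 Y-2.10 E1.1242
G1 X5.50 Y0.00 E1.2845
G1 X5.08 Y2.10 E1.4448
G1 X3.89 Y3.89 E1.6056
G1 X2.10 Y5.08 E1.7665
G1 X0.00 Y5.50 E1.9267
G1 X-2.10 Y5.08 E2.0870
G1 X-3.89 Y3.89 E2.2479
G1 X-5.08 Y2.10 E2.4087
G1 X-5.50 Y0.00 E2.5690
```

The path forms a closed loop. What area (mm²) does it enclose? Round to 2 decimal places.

Apply the shoelace formula to the sequence of (X, Y) vertices; enclosed area = 92.57 mm².

92.57 mm²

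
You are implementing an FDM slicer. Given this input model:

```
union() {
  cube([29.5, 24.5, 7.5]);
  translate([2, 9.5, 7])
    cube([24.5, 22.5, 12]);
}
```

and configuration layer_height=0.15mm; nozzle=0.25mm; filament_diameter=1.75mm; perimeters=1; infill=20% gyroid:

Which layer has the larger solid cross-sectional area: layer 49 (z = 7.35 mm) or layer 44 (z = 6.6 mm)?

Layer 49 (z = 7.35): the cube is present — its section is the full 29.5×24.5 rectangle (area 722.75 mm²); the cube at (2, 9.5) (footprint 24.5×22.5) is included at this height (area 551.25 mm²); Taking the union: the regions partially overlap — summed areas 1274.00 mm² minus the doubly-counted overlap 367.50 mm² gives 906.50 mm² — area = 906.50 mm². So its area = 906.50 mm². Layer 44 (z = 6.6): the cube (footprint 29.5×24.5) is included at this height (area 722.75 mm²); the cube at (2, 9.5) does not reach this height (z outside [7, 19]); Combining (union): only the 29.5×24.5 cube is present, so the union is just that shape — area = 722.75 mm². So its area = 722.75 mm². Layer 49 is larger (906.50 vs 722.75 mm²).

layer 49 (z = 7.35 mm)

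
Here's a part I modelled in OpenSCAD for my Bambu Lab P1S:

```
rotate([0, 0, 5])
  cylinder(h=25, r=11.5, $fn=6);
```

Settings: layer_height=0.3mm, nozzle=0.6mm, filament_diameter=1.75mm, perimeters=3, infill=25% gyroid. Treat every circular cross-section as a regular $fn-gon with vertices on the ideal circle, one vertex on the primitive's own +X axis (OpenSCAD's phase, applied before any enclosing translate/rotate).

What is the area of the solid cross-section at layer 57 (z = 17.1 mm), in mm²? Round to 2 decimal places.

343.60 mm²

At z = 17.1 mm: the r=11.5 cylinder contributes a regular 6-gon of circumradius 11.5 (area = (6/2)·11.500²·sin(360°/6) = 343.60 mm²); (rotated 5° about Z; rotation is an isometry so areas/perimeters/island counts are preserved). Overall, the cross-section is a single solid region. Net area = 343.60 mm².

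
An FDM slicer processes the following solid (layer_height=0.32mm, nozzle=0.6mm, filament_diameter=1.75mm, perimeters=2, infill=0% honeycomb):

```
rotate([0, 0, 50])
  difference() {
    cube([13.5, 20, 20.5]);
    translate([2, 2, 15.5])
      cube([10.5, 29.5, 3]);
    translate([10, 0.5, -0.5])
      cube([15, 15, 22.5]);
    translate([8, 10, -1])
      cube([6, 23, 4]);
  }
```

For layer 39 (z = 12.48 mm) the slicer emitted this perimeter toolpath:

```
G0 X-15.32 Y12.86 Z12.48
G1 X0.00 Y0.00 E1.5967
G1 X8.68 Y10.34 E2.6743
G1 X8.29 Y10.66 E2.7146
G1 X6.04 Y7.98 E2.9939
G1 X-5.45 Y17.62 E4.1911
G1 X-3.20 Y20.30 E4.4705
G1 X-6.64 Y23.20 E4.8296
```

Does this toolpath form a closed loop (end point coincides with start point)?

no

Start point (G0): (-15.32, 12.86). End point (last G1): the path does not return to the start — open.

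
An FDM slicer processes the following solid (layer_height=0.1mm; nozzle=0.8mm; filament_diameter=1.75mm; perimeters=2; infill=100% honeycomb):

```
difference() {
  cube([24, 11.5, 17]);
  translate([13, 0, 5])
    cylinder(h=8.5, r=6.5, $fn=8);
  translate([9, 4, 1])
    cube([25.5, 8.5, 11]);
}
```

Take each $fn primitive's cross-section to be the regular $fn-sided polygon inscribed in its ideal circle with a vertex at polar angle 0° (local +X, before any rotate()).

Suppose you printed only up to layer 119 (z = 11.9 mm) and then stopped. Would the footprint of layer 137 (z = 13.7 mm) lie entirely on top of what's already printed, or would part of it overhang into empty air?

part overhangs

Compare the two slices. At z = 11.9: the cube is present — its section is the full 24×11.5 rectangle (area 276.00 mm²); the cylinder at (13, 0): section is a regular 8-gon, circumradius r=6.5 (area = (8/2)·6.500²·sin(360°/8) = 119.50 mm²); the cube at (9, 4) is present — its section is the full 25.5×8.5 rectangle (area 216.75 mm²); After the difference (first − rest): starting from the 24×11.5 cube (276.00 mm²), the r=6.5 cylinder at (13, 0) partially overlaps it — only the 59.75 mm² overlap (of its 119.50 mm²) is removed, clipping the outline; the 25.5×8.5 cube at (9, 4) partially overlaps it — only the 98.62 mm² overlap (of its 216.75 mm²) is removed, clipping the outline — area = 117.62 mm². At z = 13.7: the cube is present — its section is the full 24×11.5 rectangle (area 276.00 mm²); the cylinder at (13, 0) does not reach this height (z outside [5, 13.5]); the cube at (9, 4) is not intersected at this z (z outside [1, 12]); Subtracting the remaining from the first: none of the subtracted shapes is present at this height, so the 24×11.5 cube is unchanged — area = 276.00 mm². Checking containment: at z = 13.7 the cross-section extends beyond the z = 11.9 cross-section by about 158.38 mm².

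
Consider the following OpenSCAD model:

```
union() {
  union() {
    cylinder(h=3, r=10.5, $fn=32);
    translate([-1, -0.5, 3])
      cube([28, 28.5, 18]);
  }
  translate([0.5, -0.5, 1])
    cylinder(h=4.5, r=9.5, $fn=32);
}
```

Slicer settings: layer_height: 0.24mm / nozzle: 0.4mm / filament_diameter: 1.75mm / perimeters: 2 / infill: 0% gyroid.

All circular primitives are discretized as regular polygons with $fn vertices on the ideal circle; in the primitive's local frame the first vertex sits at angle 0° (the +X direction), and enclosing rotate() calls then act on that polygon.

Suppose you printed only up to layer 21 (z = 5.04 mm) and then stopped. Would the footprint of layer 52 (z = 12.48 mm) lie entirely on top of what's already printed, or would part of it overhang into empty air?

Compare the two slices. At z = 5.04: the cylinder is not intersected at this z (z outside [0, 3]); the cube at (-1, -0.5) is present — its section is the full 28×28.5 rectangle (area 798.00 mm²); Merging all regions: only the 28×28.5 cube at (-1, -0.5) is present, so the union is just that shape — area = 798.00 mm²; the r=9.5 cylinder at (0.5, -0.5) contributes a regular 32-gon of circumradius 9.5 (area = (32/2)·9.500²·sin(360°/32) = 281.71 mm²); Merging all regions: the regions partially overlap — summed areas 1079.71 mm² minus the doubly-counted overlap 84.57 mm² gives 995.14 mm² — area = 995.14 mm². At z = 12.48: the cylinder is absent (z outside [0, 3]); the cube at (-1, -0.5) is present — its section is the full 28×28.5 rectangle (area 798.00 mm²); Combining (union): only the 28×28.5 cube at (-1, -0.5) is present, so the union is just that shape — area = 798.00 mm²; the cylinder at (0.5, -0.5) does not reach this height (z outside [1, 5.5]); Merging all regions: only that combined region is present, so the union is just that shape — area = 798.00 mm². Checking containment: the cross-section at z = 12.48 is a subset of the cross-section at z = 5.04.

entirely on top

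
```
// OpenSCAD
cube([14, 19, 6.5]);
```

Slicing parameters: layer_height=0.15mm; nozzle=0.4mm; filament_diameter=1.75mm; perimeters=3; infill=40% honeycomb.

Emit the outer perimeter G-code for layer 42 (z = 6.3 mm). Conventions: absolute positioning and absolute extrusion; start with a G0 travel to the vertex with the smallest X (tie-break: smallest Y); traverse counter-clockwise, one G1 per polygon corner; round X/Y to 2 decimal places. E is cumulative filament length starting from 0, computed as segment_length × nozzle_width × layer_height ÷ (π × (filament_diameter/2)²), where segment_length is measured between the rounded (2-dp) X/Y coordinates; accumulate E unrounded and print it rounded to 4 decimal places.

G0 X0.00 Y0.00 Z6.30
G1 X14.00 Y0.00 E0.3492
G1 X14.00 Y19.00 E0.8232
G1 X0.00 Y19.00 E1.1724
G1 X0.00 Y0.00 E1.6464

At z = 6.3 mm: the 14×19 cube contributes its full rectangle. The outline is a single polygon with 4 vertices. Extrusion per mm of travel: 0.4 × 0.15 / (π × 0.875²) = 0.024945. Accumulating E over each segment gives final E = 1.6464.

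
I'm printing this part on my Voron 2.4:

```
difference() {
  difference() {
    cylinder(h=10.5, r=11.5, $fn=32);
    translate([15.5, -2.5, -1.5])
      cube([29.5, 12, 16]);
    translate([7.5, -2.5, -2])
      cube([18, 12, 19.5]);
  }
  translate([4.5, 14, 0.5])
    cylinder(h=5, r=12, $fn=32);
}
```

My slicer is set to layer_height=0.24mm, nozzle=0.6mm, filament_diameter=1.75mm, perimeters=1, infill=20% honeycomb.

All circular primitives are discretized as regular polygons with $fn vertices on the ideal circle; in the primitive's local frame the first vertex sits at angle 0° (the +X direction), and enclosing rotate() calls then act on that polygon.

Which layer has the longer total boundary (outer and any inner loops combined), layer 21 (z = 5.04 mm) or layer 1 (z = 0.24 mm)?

Layer 21 (z = 5.04): the r=11.5 cylinder contributes a regular 32-gon of circumradius 11.5 (perimeter = 2·32·11.500·sin(180°/32) = 72.14 mm); the 29.5×12 cube at (15.5, -2.5) contributes its full rectangle (perimeter 83.00 mm); the cube at (7.5, -2.5) is present — its section is the full 18×12 rectangle (perimeter 60.00 mm); Taking the first minus the rest: starting from the r=11.5 cylinder, the 29.5×12 cube at (15.5, -2.5) misses the remaining region (no effect); the 18×12 cube at (7.5, -2.5) partially overlaps it — only the 33.53 mm² overlap (of its 216.00 mm²) is removed, clipping the outline — boundary = 74.63 mm; the r=12 cylinder at (4.5, 14) contributes a regular 32-gon of circumradius 12 (perimeter = 2·32·12.000·sin(180°/32) = 75.28 mm); Taking the first minus the rest: starting from the result so far, the r=12 cylinder at (4.5, 14) partially overlaps it — only the 98.52 mm² overlap (of its 449.49 mm²) is removed, clipping the outline — boundary = 70.35 mm. So its perimeter = 70.35 mm. Layer 1 (z = 0.24): the r=11.5 cylinder gives a regular 32-gon of circumradius 11.5 (constant along its height) (perimeter = 2·32·11.500·sin(180°/32) = 72.14 mm); the cube at (15.5, -2.5) is present — its section is the full 29.5×12 rectangle (perimeter 83.00 mm); the cube at (7.5, -2.5) (footprint 18×12) is included at this height (perimeter 60.00 mm); Subtracting the remaining from the first: starting from the r=11.5 cylinder, the 29.5×12 cube at (15.5, -2.5) misses the remaining region (no effect); the 18×12 cube at (7.5, -2.5) partially overlaps it — only the 33.53 mm² overlap (of its 216.00 mm²) is removed, clipping the outline — boundary = 74.63 mm; the cylinder at (4.5, 14) is not intersected at this z (z outside [0.5, 5.5]); After the difference (first − rest): none of the subtracted shapes is present at this height, so the result so far is unchanged — boundary = 74.63 mm. So its perimeter = 74.63 mm. Layer 1 is larger (74.63 vs 70.35 mm).

layer 1 (z = 0.24 mm)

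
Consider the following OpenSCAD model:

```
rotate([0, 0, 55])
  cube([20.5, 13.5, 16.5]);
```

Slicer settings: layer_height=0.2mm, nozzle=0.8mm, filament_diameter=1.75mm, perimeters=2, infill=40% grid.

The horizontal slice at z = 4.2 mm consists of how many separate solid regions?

At z = 4.2 mm: the cube is present — its section is the full 20.5×13.5 rectangle; (whole slice rotated 55° about Z — lengths, areas and connectivity unchanged). The result has 1 disconnected region.

1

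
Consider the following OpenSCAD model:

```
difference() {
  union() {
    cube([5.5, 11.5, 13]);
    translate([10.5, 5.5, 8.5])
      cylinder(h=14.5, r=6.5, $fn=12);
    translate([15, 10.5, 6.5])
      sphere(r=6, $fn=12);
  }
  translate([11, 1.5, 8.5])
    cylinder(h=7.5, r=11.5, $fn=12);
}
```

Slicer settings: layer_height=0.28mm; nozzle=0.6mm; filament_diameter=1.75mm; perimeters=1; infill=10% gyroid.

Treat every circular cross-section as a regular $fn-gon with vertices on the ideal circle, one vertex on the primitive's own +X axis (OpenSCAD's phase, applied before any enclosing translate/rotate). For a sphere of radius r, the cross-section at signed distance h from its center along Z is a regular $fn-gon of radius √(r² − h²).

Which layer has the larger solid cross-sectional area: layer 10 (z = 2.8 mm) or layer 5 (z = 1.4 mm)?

Layer 10 (z = 2.8): the cube (footprint 5.5×11.5) is included at this height (area 63.25 mm²); the cylinder at (10.5, 5.5) is not intersected at this z (z outside [8.5, 23]); the r=6 sphere at (15, 10.5) slices to a regular 12-gon of circumradius 4.723 (√(r²−h²) with h=3.7 from center) (area = (12/2)·4.723²·sin(360°/12) = 66.93 mm²); Taking the union: the 2 present regions are separate (no shared area or edge), so areas and boundary lengths simply add and each stays a separate island — area = 130.18 mm²; the cylinder at (11, 1.5) is absent (z outside [8.5, 16]); Subtracting the remaining from the first: none of the subtracted shapes is present at this height, so the result so far is unchanged — area = 130.18 mm². So its area = 130.18 mm². Layer 5 (z = 1.4): the 5.5×11.5 cube contributes its full rectangle (area 63.25 mm²); the cylinder at (10.5, 5.5) is absent (z outside [8.5, 23]); the sphere at (15, 10.5): section is a regular 12-gon, circumradius = √(r²−h²) = √(6²−5.1²) = 3.161 (area = (12/2)·3.161²·sin(360°/12) = 29.97 mm²); Combining (union): the 2 present regions are separate (no shared area or edge), so areas and boundary lengths simply add and each stays a separate island — area = 93.22 mm²; the cylinder at (11, 1.5) is absent (z outside [8.5, 16]); Subtracting the remaining from the first: none of the subtracted shapes is present at this height, so the result so far is unchanged — area = 93.22 mm². So its area = 93.22 mm². Layer 10 is larger (130.18 vs 93.22 mm²).

layer 10 (z = 2.8 mm)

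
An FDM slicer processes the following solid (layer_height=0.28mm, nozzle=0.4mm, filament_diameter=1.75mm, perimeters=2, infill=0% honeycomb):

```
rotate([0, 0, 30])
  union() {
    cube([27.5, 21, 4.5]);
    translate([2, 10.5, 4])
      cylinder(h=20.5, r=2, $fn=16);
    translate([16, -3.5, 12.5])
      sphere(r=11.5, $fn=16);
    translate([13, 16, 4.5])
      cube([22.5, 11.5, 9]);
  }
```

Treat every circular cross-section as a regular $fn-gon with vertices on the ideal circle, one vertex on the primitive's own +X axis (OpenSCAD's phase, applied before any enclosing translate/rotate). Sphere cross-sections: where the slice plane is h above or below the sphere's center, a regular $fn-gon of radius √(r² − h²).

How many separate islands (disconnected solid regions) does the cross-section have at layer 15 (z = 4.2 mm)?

1

At z = 4.2 mm: the 27.5×21 cube contributes its full rectangle; the cylinder at (2, 10.5): section is a regular 16-gon, circumradius r=2; the r=11.5 sphere at (16, -3.5) slices to a regular 16-gon of circumradius 7.960 (√(r²−h²) with h=8.3 from center); the cube at (13, 16) does not reach this height (z outside [4.5, 13.5]); Merging all regions: the regions partially overlap (shared area 56.05 mm²), so overlapping operands fuse into one piece — 1 connected region; (rotated 30° about Z; rotation is an isometry so areas/perimeters/island counts are preserved). Overall, the cross-section is a single solid region. Island count = 1.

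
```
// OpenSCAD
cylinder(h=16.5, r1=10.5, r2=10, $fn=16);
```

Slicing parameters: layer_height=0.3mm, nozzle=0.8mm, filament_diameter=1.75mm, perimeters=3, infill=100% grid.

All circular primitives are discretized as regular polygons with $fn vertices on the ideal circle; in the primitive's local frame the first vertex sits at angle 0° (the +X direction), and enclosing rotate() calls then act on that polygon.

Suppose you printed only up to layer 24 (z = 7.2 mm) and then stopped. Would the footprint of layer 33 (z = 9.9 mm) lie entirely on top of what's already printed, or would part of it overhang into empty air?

Compare the two slices. At z = 7.2: the cone (r1=10.5→r2=10) has section circumradius 10.282 here — a regular 16-gon (area = (16/2)·10.282²·sin(360°/16) = 323.65 mm²). At z = 9.9: the cone contributes a regular 16-gon of circumradius 10.200 (interpolated between r1=10.5 and r2=10 at t=0.600) (area = (16/2)·10.200²·sin(360°/16) = 318.52 mm²). Checking containment: the cross-section at z = 9.9 is a subset of the cross-section at z = 7.2.

entirely on top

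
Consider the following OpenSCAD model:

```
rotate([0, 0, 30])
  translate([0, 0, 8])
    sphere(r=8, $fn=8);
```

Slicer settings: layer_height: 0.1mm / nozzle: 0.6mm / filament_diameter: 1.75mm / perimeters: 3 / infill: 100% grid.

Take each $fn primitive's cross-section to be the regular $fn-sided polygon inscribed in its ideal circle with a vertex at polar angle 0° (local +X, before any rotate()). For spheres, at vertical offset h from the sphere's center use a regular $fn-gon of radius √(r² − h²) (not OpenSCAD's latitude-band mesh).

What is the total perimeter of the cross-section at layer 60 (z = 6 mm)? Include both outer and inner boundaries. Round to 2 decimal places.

47.43 mm

At z = 6 mm: the r=8 sphere contributes a regular 8-gon of circumradius √(8²−2²) = 7.746 (perimeter = 2·8·7.746·sin(180°/8) = 47.43 mm); (rotated 30° about Z; rotation is an isometry so areas/perimeters/island counts are preserved). Overall, the cross-section is a single solid region. Total boundary length (outer) = 47.43 mm.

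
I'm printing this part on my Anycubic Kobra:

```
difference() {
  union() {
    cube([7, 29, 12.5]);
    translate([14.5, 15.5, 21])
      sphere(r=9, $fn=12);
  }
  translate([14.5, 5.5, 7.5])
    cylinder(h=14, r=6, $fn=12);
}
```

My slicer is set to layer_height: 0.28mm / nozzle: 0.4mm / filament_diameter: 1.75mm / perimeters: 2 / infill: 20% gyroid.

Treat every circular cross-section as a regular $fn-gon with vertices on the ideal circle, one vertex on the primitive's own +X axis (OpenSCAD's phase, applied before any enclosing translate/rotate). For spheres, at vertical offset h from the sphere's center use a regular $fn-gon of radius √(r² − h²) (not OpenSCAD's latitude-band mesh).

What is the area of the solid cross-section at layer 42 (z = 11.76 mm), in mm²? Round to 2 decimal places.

At z = 11.76 mm: the 7×29 cube contributes its full rectangle (area 203.00 mm²); the sphere at (14.5, 15.5) does not reach this height (|z−center|=9.240 > r=9); Combining (union): only the 7×29 cube is present, so the union is just that shape — area = 203.00 mm²; the cylinder at (14.5, 5.5): section is a regular 12-gon, circumradius r=6 (area = (12/2)·6.000²·sin(360°/12) = 108.00 mm²); Taking the first minus the rest: starting from the result so far (203.00 mm²), the r=6 cylinder at (14.5, 5.5) misses the remaining region (no effect) — area = 203.00 mm². Overall, the cross-section is a single solid region. Net area = 203.00 mm².

203.00 mm²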